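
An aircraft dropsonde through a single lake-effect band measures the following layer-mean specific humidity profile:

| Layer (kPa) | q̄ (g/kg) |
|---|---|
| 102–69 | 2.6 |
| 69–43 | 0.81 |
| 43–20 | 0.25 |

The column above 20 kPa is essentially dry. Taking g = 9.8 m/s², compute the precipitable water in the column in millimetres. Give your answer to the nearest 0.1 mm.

Precipitable water is the column-integrated vapour mass per unit area: PW = (1/g) Σ q̄ Δp, with q in kg/kg and Δp in Pa (1 kg/m² of water = 1 mm).
Layer 102–69 kPa: Δp = 330 hPa = 33000 Pa, q̄ = 0.0026 kg/kg → 0.0026 × 33000 / 9.8 = 8.76 mm
Layer 69–43 kPa: Δp = 260 hPa = 26000 Pa, q̄ = 0.00081 kg/kg → 0.00081 × 26000 / 9.8 = 2.15 mm
Layer 43–20 kPa: Δp = 230 hPa = 23000 Pa, q̄ = 0.00025 kg/kg → 0.00025 × 23000 / 9.8 = 0.59 mm
PW = 8.76 + 2.15 + 0.59 = 11.50 ≈ 11.5 mm.

PW ≈ 11.5 mm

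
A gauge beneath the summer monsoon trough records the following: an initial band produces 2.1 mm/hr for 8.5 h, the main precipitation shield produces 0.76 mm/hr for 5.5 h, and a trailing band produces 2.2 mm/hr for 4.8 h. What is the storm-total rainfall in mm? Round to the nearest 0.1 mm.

total ≈ 32.6 mm

Total = Σ Rᵢ Δtᵢ = 2.1 × 8.5 + 0.76 × 5.5 + 2.2 × 4.8
      = 17.85 + 4.18 + 10.56 = 32.6 mm.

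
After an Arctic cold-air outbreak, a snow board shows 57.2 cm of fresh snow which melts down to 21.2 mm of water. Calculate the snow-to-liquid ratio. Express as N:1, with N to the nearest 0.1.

ratio ≈ 27.0

Ratio = snow depth / SWE = 572 mm / 21.2 mm = 27.0, i.e. 27.0:1.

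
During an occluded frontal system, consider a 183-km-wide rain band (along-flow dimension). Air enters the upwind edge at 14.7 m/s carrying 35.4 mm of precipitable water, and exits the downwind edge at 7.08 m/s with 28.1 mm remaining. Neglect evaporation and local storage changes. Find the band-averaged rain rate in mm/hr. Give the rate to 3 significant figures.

Column moisture flux per unit crosswind length is F = V × PW.
Inflow: F_in = 14.7 × 35.4 = 520.38 mm·m/s
Outflow: F_out = 7.08 × 28.1 = 198.948 mm·m/s
Steady-state rate R = (F_in − F_out)/L = (520.38 − 198.948) / 183000 m = 1.756e-03 mm/s.
R = 1.756e-03 × 3600 = 6.32 mm/hr.

R ≈ 6.32 mm/hr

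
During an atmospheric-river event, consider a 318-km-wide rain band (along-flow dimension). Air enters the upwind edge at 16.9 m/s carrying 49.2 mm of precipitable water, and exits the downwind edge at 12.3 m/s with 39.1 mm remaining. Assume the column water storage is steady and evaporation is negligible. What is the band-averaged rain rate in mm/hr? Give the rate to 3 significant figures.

R ≈ 3.97 mm/hr

Column moisture flux per unit crosswind length is F = V × PW.
Inflow: F_in = 16.9 × 49.2 = 831.48 mm·m/s
Outflow: F_out = 12.3 × 39.1 = 480.93 mm·m/s
Steady-state rate R = (F_in − F_out)/L = (831.48 − 480.93) / 318000 m = 1.102e-03 mm/s.
R = 1.102e-03 × 3600 = 3.97 mm/hr.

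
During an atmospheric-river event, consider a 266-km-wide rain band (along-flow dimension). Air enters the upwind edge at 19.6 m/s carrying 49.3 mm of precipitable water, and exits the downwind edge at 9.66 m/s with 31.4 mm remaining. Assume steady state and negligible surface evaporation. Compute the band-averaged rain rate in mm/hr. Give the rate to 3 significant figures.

R ≈ 8.97 mm/hr

Column moisture flux per unit crosswind length is F = V × PW.
Inflow: F_in = 19.6 × 49.3 = 966.28 mm·m/s
Outflow: F_out = 9.66 × 31.4 = 303.324 mm·m/s
Steady-state rate R = (F_in − F_out)/L = (966.28 − 303.324) / 266000 m = 2.492e-03 mm/s.
R = 2.492e-03 × 3600 = 8.97 mm/hr.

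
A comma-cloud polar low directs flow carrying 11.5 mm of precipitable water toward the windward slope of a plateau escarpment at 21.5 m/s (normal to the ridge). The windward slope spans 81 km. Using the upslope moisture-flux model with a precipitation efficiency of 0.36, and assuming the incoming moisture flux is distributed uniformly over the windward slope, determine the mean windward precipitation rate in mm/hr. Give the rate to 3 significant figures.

Incoming column moisture flux per unit ridge length: F = V × PW = 21.5 × 11.5 = 247.25 mm·m/s.
Spread over the 81 km slope with efficiency ε = 0.36: R = ε·F/W = 0.36 × 247.25 / 81000 m = 1.099e-03 mm/s.
R = 1.099e-03 × 3600 = 3.96 mm/hr.

R ≈ 3.96 mm/hr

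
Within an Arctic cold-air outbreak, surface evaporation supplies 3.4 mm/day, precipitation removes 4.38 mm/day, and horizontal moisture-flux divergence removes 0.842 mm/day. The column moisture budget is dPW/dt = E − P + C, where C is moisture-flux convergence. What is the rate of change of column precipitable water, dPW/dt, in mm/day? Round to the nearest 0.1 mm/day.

dPW/dt ≈ -1.8 mm/day

dPW/dt = E − P + C = 3.4 − 4.38 + (-0.842) = -1.8 mm/day.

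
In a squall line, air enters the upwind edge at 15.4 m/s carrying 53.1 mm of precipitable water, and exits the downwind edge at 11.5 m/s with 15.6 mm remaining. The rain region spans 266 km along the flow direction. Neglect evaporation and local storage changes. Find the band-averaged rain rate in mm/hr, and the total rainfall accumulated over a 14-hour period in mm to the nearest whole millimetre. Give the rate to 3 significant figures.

Column moisture flux per unit crosswind length is F = V × PW.
Inflow: F_in = 15.4 × 53.1 = 817.74 mm·m/s
Outflow: F_out = 11.5 × 15.6 = 179.4 mm·m/s
Steady-state rate R = (F_in − F_out)/L = (817.74 − 179.4) / 266000 m = 2.400e-03 mm/s.
R = 2.400e-03 × 3600 = 8.64 mm/hr.
Over 14 h: total = 8.64 × 14 = 120.96 ≈ 121 mm.

R ≈ 8.64 mm/hr; total ≈ 121 mm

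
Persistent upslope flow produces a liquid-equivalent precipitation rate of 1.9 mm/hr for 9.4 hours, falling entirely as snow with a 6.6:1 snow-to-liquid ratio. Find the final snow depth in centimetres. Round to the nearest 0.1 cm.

Liquid-equivalent depth = 1.9 × 9.4 = 17.86 mm.
Snow depth = 17.86 mm × 6.6 = 117.876 mm = 11.8 cm.

snow depth ≈ 11.8 cm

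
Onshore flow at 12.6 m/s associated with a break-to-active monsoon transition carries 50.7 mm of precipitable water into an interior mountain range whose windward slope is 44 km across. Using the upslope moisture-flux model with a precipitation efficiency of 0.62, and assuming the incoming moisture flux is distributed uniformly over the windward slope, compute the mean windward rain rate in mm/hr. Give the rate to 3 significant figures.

Incoming column moisture flux per unit ridge length: F = V × PW = 12.6 × 50.7 = 638.82 mm·m/s.
Spread over the 44 km slope with efficiency ε = 0.62: R = ε·F/W = 0.62 × 638.82 / 44000 m = 9.002e-03 mm/s.
R = 9.002e-03 × 3600 = 32.4 mm/hr.

R ≈ 32.4 mm/hr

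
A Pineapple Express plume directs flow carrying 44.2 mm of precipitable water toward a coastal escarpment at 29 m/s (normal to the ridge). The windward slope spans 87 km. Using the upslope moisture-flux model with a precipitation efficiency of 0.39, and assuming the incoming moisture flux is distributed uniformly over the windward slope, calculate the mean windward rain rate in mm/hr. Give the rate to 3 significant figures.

Incoming column moisture flux per unit ridge length: F = V × PW = 29 × 44.2 = 1281.8 mm·m/s.
Spread over the 87 km slope with efficiency ε = 0.39: R = ε·F/W = 0.39 × 1281.8 / 87000 m = 5.746e-03 mm/s.
R = 5.746e-03 × 3600 = 20.7 mm/hr.

R ≈ 20.7 mm/hr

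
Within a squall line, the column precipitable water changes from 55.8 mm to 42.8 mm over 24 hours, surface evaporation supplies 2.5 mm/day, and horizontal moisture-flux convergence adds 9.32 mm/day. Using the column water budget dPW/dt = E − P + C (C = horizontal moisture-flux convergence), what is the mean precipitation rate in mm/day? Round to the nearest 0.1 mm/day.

dPW/dt = (42.8 − 55.8) mm / (24/24 day) = -13.000 mm/day.
P = E + C − dPW/dt = 2.5 + (9.32) − (-13.000) = 24.8 mm/day.

P ≈ 24.8 mm/day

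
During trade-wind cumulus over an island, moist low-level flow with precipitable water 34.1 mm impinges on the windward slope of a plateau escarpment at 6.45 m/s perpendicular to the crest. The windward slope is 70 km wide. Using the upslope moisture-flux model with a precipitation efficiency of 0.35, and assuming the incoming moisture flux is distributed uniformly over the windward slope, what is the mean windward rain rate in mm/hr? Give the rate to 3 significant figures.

R ≈ 3.96 mm/hr

Incoming column moisture flux per unit ridge length: F = V × PW = 6.45 × 34.1 = 219.945 mm·m/s.
Spread over the 70 km slope with efficiency ε = 0.35: R = ε·F/W = 0.35 × 219.945 / 70000 m = 1.100e-03 mm/s.
R = 1.100e-03 × 3600 = 3.96 mm/hr.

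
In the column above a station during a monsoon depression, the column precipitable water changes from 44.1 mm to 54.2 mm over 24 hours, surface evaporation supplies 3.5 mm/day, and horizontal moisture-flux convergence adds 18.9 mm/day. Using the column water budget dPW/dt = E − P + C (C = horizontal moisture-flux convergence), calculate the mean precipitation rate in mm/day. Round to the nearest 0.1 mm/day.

dPW/dt = (54.2 − 44.1) mm / (24/24 day) = +10.100 mm/day.
P = E + C − dPW/dt = 3.5 + (18.9) − (+10.100) = 12.3 mm/day.

P ≈ 12.3 mm/day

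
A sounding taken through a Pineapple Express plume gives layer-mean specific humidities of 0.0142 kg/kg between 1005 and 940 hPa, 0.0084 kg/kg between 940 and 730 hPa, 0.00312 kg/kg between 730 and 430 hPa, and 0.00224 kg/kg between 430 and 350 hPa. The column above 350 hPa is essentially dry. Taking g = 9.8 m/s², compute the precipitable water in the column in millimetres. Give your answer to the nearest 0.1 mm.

PW ≈ 38.8 mm

Precipitable water is the column-integrated vapour mass per unit area: PW = (1/g) Σ q̄ Δp, with q in kg/kg and Δp in Pa (1 kg/m² of water = 1 mm).
Layer 1005–940 hPa: Δp = 65 hPa = 6500 Pa, q̄ = 0.0142 kg/kg → 0.0142 × 6500 / 9.8 = 9.42 mm
Layer 940–730 hPa: Δp = 210 hPa = 21000 Pa, q̄ = 0.0084 kg/kg → 0.0084 × 21000 / 9.8 = 18.00 mm
Layer 730–430 hPa: Δp = 300 hPa = 30000 Pa, q̄ = 0.00312 kg/kg → 0.00312 × 30000 / 9.8 = 9.55 mm
Layer 430–350 hPa: Δp = 80 hPa = 8000 Pa, q̄ = 0.00224 kg/kg → 0.00224 × 8000 / 9.8 = 1.83 mm
PW = 9.42 + 18.00 + 9.55 + 1.83 = 38.80 ≈ 38.8 mm.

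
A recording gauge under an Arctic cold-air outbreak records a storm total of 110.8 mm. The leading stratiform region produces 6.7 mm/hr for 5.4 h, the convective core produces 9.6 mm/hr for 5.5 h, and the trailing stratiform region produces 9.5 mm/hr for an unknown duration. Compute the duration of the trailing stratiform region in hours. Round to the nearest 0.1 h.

Known phases: 6.7 × 5.4 + 9.6 × 5.5 = 36.18 + 52.8 = 88.98 mm.
Remaining depth = 110.8 − 88.98 = 21.82 mm.
Duration = 21.82 / 9.5 = 2.3 h.

duration ≈ 2.3 h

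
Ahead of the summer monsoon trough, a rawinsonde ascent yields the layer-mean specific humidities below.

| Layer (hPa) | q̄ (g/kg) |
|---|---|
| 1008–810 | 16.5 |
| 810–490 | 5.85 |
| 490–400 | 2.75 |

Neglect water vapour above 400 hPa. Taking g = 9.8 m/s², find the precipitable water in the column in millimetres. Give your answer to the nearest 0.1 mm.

PW ≈ 55.0 mm

Precipitable water is the column-integrated vapour mass per unit area: PW = (1/g) Σ q̄ Δp, with q in kg/kg and Δp in Pa (1 kg/m² of water = 1 mm).
Layer 1008–810 hPa: Δp = 198 hPa = 19800 Pa, q̄ = 0.0165 kg/kg → 0.0165 × 19800 / 9.8 = 33.34 mm
Layer 810–490 hPa: Δp = 320 hPa = 32000 Pa, q̄ = 0.00585 kg/kg → 0.00585 × 32000 / 9.8 = 19.10 mm
Layer 490–400 hPa: Δp = 90 hPa = 9000 Pa, q̄ = 0.00275 kg/kg → 0.00275 × 9000 / 9.8 = 2.53 mm
PW = 33.34 + 19.10 + 2.53 = 54.97 ≈ 55.0 mm.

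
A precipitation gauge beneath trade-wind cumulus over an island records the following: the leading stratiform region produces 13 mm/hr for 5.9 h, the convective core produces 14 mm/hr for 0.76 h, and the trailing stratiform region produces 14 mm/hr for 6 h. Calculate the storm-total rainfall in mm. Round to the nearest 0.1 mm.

Total = Σ Rᵢ Δtᵢ = 13 × 5.9 + 14 × 0.76 + 14 × 6
      = 76.7 + 10.64 + 84 = 171.3 mm.

total ≈ 171.3 mm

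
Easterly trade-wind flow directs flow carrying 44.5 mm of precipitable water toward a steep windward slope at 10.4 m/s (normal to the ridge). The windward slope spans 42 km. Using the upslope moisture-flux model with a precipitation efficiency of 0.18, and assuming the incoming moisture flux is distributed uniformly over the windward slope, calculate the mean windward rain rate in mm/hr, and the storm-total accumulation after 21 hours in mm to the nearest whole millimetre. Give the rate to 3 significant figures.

Incoming column moisture flux per unit ridge length: F = V × PW = 10.4 × 44.5 = 462.8 mm·m/s.
Spread over the 42 km slope with efficiency ε = 0.18: R = ε·F/W = 0.18 × 462.8 / 42000 m = 1.983e-03 mm/s.
R = 1.983e-03 × 3600 = 7.14 mm/hr.
Over 21 h: total = 7.14 × 21 = 149.94 ≈ 150 mm.

R ≈ 7.14 mm/hr; total ≈ 150 mm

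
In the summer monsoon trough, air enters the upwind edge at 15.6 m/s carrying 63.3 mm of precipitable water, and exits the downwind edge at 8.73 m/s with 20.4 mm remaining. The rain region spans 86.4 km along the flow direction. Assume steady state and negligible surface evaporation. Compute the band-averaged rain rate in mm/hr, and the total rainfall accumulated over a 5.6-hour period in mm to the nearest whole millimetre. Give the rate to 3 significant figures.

Column moisture flux per unit crosswind length is F = V × PW.
Inflow: F_in = 15.6 × 63.3 = 987.48 mm·m/s
Outflow: F_out = 8.73 × 20.4 = 178.092 mm·m/s
Steady-state rate R = (F_in − F_out)/L = (987.48 − 178.092) / 86400 m = 9.368e-03 mm/s.
R = 9.368e-03 × 3600 = 33.7 mm/hr.
Over 5.6 h: total = 33.7 × 5.6 = 188.72 ≈ 189 mm.

R ≈ 33.7 mm/hr; total ≈ 189 mm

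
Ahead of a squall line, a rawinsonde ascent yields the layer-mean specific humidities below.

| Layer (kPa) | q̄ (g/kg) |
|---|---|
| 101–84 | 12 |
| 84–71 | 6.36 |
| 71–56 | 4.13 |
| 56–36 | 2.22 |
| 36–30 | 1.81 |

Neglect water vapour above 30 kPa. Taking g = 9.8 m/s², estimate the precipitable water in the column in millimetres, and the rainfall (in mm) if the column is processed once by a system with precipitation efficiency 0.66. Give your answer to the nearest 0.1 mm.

Precipitable water is the column-integrated vapour mass per unit area: PW = (1/g) Σ q̄ Δp, with q in kg/kg and Δp in Pa (1 kg/m² of water = 1 mm).
Layer 101–84 kPa: Δp = 170 hPa = 17000 Pa, q̄ = 0.012 kg/kg → 0.012 × 17000 / 9.8 = 20.82 mm
Layer 84–71 kPa: Δp = 130 hPa = 13000 Pa, q̄ = 0.00636 kg/kg → 0.00636 × 13000 / 9.8 = 8.44 mm
Layer 71–56 kPa: Δp = 150 hPa = 15000 Pa, q̄ = 0.00413 kg/kg → 0.00413 × 15000 / 9.8 = 6.32 mm
Layer 56–36 kPa: Δp = 200 hPa = 20000 Pa, q̄ = 0.00222 kg/kg → 0.00222 × 20000 / 9.8 = 4.53 mm
Layer 36–30 kPa: Δp = 60 hPa = 6000 Pa, q̄ = 0.00181 kg/kg → 0.00181 × 6000 / 9.8 = 1.11 mm
PW = 20.82 + 8.44 + 6.32 + 4.53 + 1.11 = 41.22 ≈ 41.2 mm.
Rainfall = ε × PW = 0.66 × 41.2 = 27.2 mm.

PW ≈ 41.2 mm; rainfall ≈ 27.2 mm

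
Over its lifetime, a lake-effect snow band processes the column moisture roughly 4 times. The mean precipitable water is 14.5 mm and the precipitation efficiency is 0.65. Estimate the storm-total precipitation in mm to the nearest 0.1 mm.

precipitation ≈ 37.7 mm

Each cycle deposits ε × PW = 0.65 × 14.5 = 9.425 mm.
Over 4 cycles: 4 × 9.425 = 37.7 mm.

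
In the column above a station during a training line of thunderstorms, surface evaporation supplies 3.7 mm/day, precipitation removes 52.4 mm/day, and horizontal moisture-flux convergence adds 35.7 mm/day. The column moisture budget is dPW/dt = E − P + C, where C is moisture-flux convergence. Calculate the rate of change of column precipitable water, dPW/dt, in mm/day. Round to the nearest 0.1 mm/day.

dPW/dt ≈ -13.0 mm/day

dPW/dt = E − P + C = 3.7 − 52.4 + (35.7) = -13.0 mm/day.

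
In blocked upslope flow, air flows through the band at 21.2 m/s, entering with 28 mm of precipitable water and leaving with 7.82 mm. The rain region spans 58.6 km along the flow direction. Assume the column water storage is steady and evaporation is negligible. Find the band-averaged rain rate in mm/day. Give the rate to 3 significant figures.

R ≈ 631 mm/day

Column moisture flux per unit crosswind length is F = V × PW.
Inflow: F_in = 21.2 × 28 = 593.6 mm·m/s
Outflow: F_out = 21.2 × 7.82 = 165.784 mm·m/s
Steady-state rate R = (F_in − F_out)/L = (593.6 − 165.784) / 58600 m = 7.301e-03 mm/s.
R = 7.301e-03 × 3600 × 24 = 631 mm/day.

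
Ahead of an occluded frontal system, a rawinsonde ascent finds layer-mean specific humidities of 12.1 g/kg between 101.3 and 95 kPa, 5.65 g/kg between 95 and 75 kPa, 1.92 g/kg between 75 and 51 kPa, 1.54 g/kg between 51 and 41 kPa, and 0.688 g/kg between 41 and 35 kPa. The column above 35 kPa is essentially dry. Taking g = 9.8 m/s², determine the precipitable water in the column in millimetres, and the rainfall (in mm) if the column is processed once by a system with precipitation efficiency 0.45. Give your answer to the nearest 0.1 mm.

Precipitable water is the column-integrated vapour mass per unit area: PW = (1/g) Σ q̄ Δp, with q in kg/kg and Δp in Pa (1 kg/m² of water = 1 mm).
Layer 101.3–95 kPa: Δp = 63 hPa = 6300 Pa, q̄ = 0.0121 kg/kg → 0.0121 × 6300 / 9.8 = 7.78 mm
Layer 95–75 kPa: Δp = 200 hPa = 20000 Pa, q̄ = 0.00565 kg/kg → 0.00565 × 20000 / 9.8 = 11.53 mm
Layer 75–51 kPa: Δp = 240 hPa = 24000 Pa, q̄ = 0.00192 kg/kg → 0.00192 × 24000 / 9.8 = 4.70 mm
Layer 51–41 kPa: Δp = 100 hPa = 10000 Pa, q̄ = 0.00154 kg/kg → 0.00154 × 10000 / 9.8 = 1.57 mm
Layer 41–35 kPa: Δp = 60 hPa = 6000 Pa, q̄ = 0.000688 kg/kg → 0.000688 × 6000 / 9.8 = 0.42 mm
PW = 7.78 + 11.53 + 4.70 + 1.57 + 0.42 = 26.00 ≈ 26.0 mm.
Rainfall = ε × PW = 0.45 × 26.0 = 11.7 mm.

PW ≈ 26.0 mm; rainfall ≈ 11.7 mm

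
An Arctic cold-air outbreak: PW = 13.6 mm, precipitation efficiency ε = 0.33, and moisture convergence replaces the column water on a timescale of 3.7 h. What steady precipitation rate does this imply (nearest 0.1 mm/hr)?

R ≈ 1.2 mm/hr

Each overturning extracts ε × PW = 0.33 × 13.6 = 4.488 mm.
Rate = ε·PW / τ = 4.488 / 3.7 h = 1.2 mm/hr.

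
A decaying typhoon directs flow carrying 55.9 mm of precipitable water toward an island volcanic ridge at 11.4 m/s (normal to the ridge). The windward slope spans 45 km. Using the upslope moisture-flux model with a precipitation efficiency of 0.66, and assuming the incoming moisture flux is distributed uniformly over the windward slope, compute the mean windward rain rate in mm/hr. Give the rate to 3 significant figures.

R ≈ 33.6 mm/hr

Incoming column moisture flux per unit ridge length: F = V × PW = 11.4 × 55.9 = 637.26 mm·m/s.
Spread over the 45 km slope with efficiency ε = 0.66: R = ε·F/W = 0.66 × 637.26 / 45000 m = 9.346e-03 mm/s.
R = 9.346e-03 × 3600 = 33.6 mm/hr.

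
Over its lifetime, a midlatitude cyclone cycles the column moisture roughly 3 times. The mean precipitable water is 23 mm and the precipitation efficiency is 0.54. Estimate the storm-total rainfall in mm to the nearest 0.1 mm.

Each cycle deposits ε × PW = 0.54 × 23 = 12.42 mm.
Over 3 cycles: 3 × 12.42 = 37.3 mm.

rainfall ≈ 37.3 mm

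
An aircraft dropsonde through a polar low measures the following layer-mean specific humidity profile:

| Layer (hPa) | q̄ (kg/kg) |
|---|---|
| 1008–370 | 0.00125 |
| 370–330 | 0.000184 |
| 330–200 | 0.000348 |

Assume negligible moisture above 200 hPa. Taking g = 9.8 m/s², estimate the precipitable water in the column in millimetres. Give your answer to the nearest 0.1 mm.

PW ≈ 8.7 mm

Precipitable water is the column-integrated vapour mass per unit area: PW = (1/g) Σ q̄ Δp, with q in kg/kg and Δp in Pa (1 kg/m² of water = 1 mm).
Layer 1008–370 hPa: Δp = 638 hPa = 63800 Pa, q̄ = 0.00125 kg/kg → 0.00125 × 63800 / 9.8 = 8.14 mm
Layer 370–330 hPa: Δp = 40 hPa = 4000 Pa, q̄ = 0.000184 kg/kg → 0.000184 × 4000 / 9.8 = 0.08 mm
Layer 330–200 hPa: Δp = 130 hPa = 13000 Pa, q̄ = 0.000348 kg/kg → 0.000348 × 13000 / 9.8 = 0.46 mm
PW = 8.14 + 0.08 + 0.46 = 8.68 ≈ 8.7 mm.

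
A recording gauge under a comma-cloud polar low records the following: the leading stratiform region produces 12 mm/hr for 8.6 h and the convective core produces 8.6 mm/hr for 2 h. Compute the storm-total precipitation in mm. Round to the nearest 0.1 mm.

total ≈ 120.4 mm

Total = Σ Rᵢ Δtᵢ = 12 × 8.6 + 8.6 × 2
      = 103.2 + 17.2 = 120.4 mm.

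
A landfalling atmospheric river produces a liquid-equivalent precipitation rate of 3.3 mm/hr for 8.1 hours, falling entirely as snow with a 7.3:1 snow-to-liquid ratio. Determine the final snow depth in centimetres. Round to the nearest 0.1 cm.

Liquid-equivalent depth = 3.3 × 8.1 = 26.73 mm.
Snow depth = 26.73 mm × 7.3 = 195.129 mm = 19.5 cm.

snow depth ≈ 19.5 cm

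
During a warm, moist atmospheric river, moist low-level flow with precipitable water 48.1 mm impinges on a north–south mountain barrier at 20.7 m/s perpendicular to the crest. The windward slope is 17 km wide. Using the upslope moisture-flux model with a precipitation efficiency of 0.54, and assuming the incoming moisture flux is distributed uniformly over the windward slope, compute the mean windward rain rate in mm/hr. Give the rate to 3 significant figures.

R ≈ 114 mm/hr

Incoming column moisture flux per unit ridge length: F = V × PW = 20.7 × 48.1 = 995.67 mm·m/s.
Spread over the 17 km slope with efficiency ε = 0.54: R = ε·F/W = 0.54 × 995.67 / 17000 m = 3.163e-02 mm/s.
R = 3.163e-02 × 3600 = 114 mm/hr.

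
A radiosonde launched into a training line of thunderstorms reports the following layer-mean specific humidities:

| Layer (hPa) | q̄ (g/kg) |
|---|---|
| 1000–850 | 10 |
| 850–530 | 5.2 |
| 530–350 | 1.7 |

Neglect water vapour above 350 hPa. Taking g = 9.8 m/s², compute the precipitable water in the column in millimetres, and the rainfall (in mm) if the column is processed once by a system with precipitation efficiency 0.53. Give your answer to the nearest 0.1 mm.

PW ≈ 35.4 mm; rainfall ≈ 18.8 mm

Precipitable water is the column-integrated vapour mass per unit area: PW = (1/g) Σ q̄ Δp, with q in kg/kg and Δp in Pa (1 kg/m² of water = 1 mm).
Layer 1000–850 hPa: Δp = 150 hPa = 15000 Pa, q̄ = 0.01 kg/kg → 0.01 × 15000 / 9.8 = 15.31 mm
Layer 850–530 hPa: Δp = 320 hPa = 32000 Pa, q̄ = 0.0052 kg/kg → 0.0052 × 32000 / 9.8 = 16.98 mm
Layer 530–350 hPa: Δp = 180 hPa = 18000 Pa, q̄ = 0.0017 kg/kg → 0.0017 × 18000 / 9.8 = 3.12 mm
PW = 15.31 + 16.98 + 3.12 = 35.41 ≈ 35.4 mm.
Rainfall = ε × PW = 0.53 × 35.4 = 18.8 mm.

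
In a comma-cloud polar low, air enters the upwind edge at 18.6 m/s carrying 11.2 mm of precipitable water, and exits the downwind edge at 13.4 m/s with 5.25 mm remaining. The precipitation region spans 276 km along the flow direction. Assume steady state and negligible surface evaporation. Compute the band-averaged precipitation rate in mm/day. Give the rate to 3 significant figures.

Column moisture flux per unit crosswind length is F = V × PW.
Inflow: F_in = 18.6 × 11.2 = 208.32 mm·m/s
Outflow: F_out = 13.4 × 5.25 = 70.35 mm·m/s
Steady-state rate R = (F_in − F_out)/L = (208.32 − 70.35) / 276000 m = 4.999e-04 mm/s.
R = 4.999e-04 × 3600 × 24 = 43.2 mm/day.

R ≈ 43.2 mm/day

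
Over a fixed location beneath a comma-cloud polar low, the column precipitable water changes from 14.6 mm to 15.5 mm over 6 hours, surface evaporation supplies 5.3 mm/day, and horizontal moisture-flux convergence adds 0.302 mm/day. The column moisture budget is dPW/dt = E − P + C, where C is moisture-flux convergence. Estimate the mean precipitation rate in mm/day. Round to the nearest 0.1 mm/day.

dPW/dt = (15.5 − 14.6) mm / (6/24 day) = +3.600 mm/day.
P = E + C − dPW/dt = 5.3 + (0.302) − (+3.600) = 2.0 mm/day.

P ≈ 2.0 mm/day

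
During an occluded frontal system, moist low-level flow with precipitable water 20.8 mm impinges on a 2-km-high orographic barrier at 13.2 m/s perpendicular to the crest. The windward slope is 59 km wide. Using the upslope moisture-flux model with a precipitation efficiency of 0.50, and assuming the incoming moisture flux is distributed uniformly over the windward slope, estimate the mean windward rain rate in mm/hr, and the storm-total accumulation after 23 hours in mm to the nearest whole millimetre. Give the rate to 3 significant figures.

R ≈ 8.38 mm/hr; total ≈ 193 mm

Incoming column moisture flux per unit ridge length: F = V × PW = 13.2 × 20.8 = 274.56 mm·m/s.
Spread over the 59 km slope with efficiency ε = 0.50: R = ε·F/W = 0.50 × 274.56 / 59000 m = 2.327e-03 mm/s.
R = 2.327e-03 × 3600 = 8.38 mm/hr.
Over 23 h: total = 8.38 × 23 = 192.74 ≈ 193 mm.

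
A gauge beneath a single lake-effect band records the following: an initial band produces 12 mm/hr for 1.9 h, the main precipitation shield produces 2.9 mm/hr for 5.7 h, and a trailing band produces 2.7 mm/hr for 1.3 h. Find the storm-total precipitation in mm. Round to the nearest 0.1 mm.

total ≈ 42.8 mm

Total = Σ Rᵢ Δtᵢ = 12 × 1.9 + 2.9 × 5.7 + 2.7 × 1.3
      = 22.8 + 16.53 + 3.51 = 42.8 mm.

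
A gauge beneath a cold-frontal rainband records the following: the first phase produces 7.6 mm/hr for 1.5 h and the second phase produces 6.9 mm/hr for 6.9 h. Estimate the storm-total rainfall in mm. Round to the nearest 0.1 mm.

Total = Σ Rᵢ Δtᵢ = 7.6 × 1.5 + 6.9 × 6.9
      = 11.4 + 47.61 = 59.0 mm.

total ≈ 59.0 mm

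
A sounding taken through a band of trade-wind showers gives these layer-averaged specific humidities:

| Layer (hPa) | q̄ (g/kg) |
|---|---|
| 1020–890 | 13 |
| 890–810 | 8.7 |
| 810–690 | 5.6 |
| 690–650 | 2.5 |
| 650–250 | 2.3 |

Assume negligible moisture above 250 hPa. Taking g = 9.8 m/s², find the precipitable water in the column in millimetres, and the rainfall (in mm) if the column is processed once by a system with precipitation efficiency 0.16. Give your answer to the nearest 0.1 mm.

PW ≈ 41.6 mm; rainfall ≈ 6.7 mm

Precipitable water is the column-integrated vapour mass per unit area: PW = (1/g) Σ q̄ Δp, with q in kg/kg and Δp in Pa (1 kg/m² of water = 1 mm).
Layer 1020–890 hPa: Δp = 130 hPa = 13000 Pa, q̄ = 0.013 kg/kg → 0.013 × 13000 / 9.8 = 17.24 mm
Layer 890–810 hPa: Δp = 80 hPa = 8000 Pa, q̄ = 0.0087 kg/kg → 0.0087 × 8000 / 9.8 = 7.10 mm
Layer 810–690 hPa: Δp = 120 hPa = 12000 Pa, q̄ = 0.0056 kg/kg → 0.0056 × 12000 / 9.8 = 6.86 mm
Layer 690–650 hPa: Δp = 40 hPa = 4000 Pa, q̄ = 0.0025 kg/kg → 0.0025 × 4000 / 9.8 = 1.02 mm
Layer 650–250 hPa: Δp = 400 hPa = 40000 Pa, q̄ = 0.0023 kg/kg → 0.0023 × 40000 / 9.8 = 9.39 mm
PW = 17.24 + 7.10 + 6.86 + 1.02 + 9.39 = 41.61 ≈ 41.6 mm.
Rainfall = ε × PW = 0.16 × 41.6 = 6.7 mm.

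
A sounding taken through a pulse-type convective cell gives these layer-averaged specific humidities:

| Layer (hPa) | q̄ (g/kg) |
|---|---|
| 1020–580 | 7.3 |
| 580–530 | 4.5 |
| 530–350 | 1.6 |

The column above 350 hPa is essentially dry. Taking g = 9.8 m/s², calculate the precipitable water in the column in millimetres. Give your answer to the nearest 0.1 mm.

Precipitable water is the column-integrated vapour mass per unit area: PW = (1/g) Σ q̄ Δp, with q in kg/kg and Δp in Pa (1 kg/m² of water = 1 mm).
Layer 1020–580 hPa: Δp = 440 hPa = 44000 Pa, q̄ = 0.0073 kg/kg → 0.0073 × 44000 / 9.8 = 32.78 mm
Layer 580–530 hPa: Δp = 50 hPa = 5000 Pa, q̄ = 0.0045 kg/kg → 0.0045 × 5000 / 9.8 = 2.30 mm
Layer 530–350 hPa: Δp = 180 hPa = 18000 Pa, q̄ = 0.0016 kg/kg → 0.0016 × 18000 / 9.8 = 2.94 mm
PW = 32.78 + 2.30 + 2.94 = 38.02 ≈ 38.0 mm.

PW ≈ 38.0 mm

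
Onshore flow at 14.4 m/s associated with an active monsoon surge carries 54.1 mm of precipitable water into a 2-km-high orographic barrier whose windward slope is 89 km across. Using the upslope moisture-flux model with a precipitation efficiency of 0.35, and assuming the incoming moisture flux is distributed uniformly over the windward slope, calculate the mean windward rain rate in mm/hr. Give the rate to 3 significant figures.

Incoming column moisture flux per unit ridge length: F = V × PW = 14.4 × 54.1 = 779.04 mm·m/s.
Spread over the 89 km slope with efficiency ε = 0.35: R = ε·F/W = 0.35 × 779.04 / 89000 m = 3.064e-03 mm/s.
R = 3.064e-03 × 3600 = 11.0 mm/hr.

R ≈ 11.0 mm/hr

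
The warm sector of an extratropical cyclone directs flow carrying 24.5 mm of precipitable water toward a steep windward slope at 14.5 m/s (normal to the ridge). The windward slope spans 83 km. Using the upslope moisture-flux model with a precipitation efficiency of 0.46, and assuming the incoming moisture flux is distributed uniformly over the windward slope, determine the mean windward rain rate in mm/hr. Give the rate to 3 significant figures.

R ≈ 7.09 mm/hr

Incoming column moisture flux per unit ridge length: F = V × PW = 14.5 × 24.5 = 355.25 mm·m/s.
Spread over the 83 km slope with efficiency ε = 0.46: R = ε·F/W = 0.46 × 355.25 / 83000 m = 1.969e-03 mm/s.
R = 1.969e-03 × 3600 = 7.09 mm/hr.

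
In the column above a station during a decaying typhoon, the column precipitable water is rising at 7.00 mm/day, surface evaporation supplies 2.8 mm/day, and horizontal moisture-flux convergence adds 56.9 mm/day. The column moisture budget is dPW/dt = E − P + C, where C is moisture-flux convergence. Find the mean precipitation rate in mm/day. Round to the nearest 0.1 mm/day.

P ≈ 52.7 mm/day

dPW/dt = +7.00 mm/day.
P = E + C − dPW/dt = 2.8 + (56.9) − (+7.00) = 52.7 mm/day.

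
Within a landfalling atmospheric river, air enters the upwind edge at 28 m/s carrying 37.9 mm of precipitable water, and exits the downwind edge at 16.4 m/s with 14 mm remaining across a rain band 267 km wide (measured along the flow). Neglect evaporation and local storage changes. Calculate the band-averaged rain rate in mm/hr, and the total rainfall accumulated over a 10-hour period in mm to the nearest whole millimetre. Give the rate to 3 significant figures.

R ≈ 11.2 mm/hr; total ≈ 112 mm

Column moisture flux per unit crosswind length is F = V × PW.
Inflow: F_in = 28 × 37.9 = 1061.2 mm·m/s
Outflow: F_out = 16.4 × 14 = 229.6 mm·m/s
Steady-state rate R = (F_in − F_out)/L = (1061.2 − 229.6) / 267000 m = 3.115e-03 mm/s.
R = 3.115e-03 × 3600 = 11.2 mm/hr.
Over 10 h: total = 11.2 × 10 = 112 mm.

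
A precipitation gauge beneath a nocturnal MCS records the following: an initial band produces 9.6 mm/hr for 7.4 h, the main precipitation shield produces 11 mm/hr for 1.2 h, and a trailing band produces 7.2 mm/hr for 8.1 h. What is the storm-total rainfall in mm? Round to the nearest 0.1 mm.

total ≈ 142.6 mm

Total = Σ Rᵢ Δtᵢ = 9.6 × 7.4 + 11 × 1.2 + 7.2 × 8.1
      = 71.04 + 13.2 + 58.32 = 142.6 mm.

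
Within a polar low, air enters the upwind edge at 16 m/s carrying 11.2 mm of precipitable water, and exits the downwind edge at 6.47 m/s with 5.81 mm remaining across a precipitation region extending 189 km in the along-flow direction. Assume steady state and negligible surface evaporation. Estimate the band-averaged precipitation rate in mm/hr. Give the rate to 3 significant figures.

Column moisture flux per unit crosswind length is F = V × PW.
Inflow: F_in = 16 × 11.2 = 179.2 mm·m/s
Outflow: F_out = 6.47 × 5.81 = 37.5907 mm·m/s
Steady-state rate R = (F_in − F_out)/L = (179.2 − 37.5907) / 189000 m = 7.493e-04 mm/s.
R = 7.493e-04 × 3600 = 2.70 mm/hr.

R ≈ 2.70 mm/hr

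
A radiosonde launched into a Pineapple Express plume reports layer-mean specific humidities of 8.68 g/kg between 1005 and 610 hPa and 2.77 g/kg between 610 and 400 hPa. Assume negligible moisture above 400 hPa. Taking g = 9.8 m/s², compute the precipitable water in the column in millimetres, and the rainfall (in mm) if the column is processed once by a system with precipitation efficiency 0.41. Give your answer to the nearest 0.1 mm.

PW ≈ 40.9 mm; rainfall ≈ 16.8 mm

Precipitable water is the column-integrated vapour mass per unit area: PW = (1/g) Σ q̄ Δp, with q in kg/kg and Δp in Pa (1 kg/m² of water = 1 mm).
Layer 1005–610 hPa: Δp = 395 hPa = 39500 Pa, q̄ = 0.00868 kg/kg → 0.00868 × 39500 / 9.8 = 34.99 mm
Layer 610–400 hPa: Δp = 210 hPa = 21000 Pa, q̄ = 0.00277 kg/kg → 0.00277 × 21000 / 9.8 = 5.94 mm
PW = 34.99 + 5.94 = 40.93 ≈ 40.9 mm.
Rainfall = ε × PW = 0.41 × 40.9 = 16.8 mm.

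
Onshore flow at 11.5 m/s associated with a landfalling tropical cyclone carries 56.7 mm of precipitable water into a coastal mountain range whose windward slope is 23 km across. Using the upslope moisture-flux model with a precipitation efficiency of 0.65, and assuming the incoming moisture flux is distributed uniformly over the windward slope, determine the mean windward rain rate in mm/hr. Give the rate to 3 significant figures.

Incoming column moisture flux per unit ridge length: F = V × PW = 11.5 × 56.7 = 652.05 mm·m/s.
Spread over the 23 km slope with efficiency ε = 0.65: R = ε·F/W = 0.65 × 652.05 / 23000 m = 1.843e-02 mm/s.
R = 1.843e-02 × 3600 = 66.3 mm/hr.

R ≈ 66.3 mm/hr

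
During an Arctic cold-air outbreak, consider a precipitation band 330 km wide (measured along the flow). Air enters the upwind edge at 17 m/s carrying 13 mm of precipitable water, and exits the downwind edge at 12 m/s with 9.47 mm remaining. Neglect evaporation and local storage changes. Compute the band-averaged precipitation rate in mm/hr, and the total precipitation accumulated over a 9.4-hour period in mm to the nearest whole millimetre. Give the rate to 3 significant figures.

Column moisture flux per unit crosswind length is F = V × PW.
Inflow: F_in = 17 × 13 = 221 mm·m/s
Outflow: F_out = 12 × 9.47 = 113.64 mm·m/s
Steady-state rate R = (F_in − F_out)/L = (221 − 113.64) / 330000 m = 3.253e-04 mm/s.
R = 3.253e-04 × 3600 = 1.17 mm/hr.
Over 9.4 h: total = 1.17 × 9.4 = 10.998 ≈ 11 mm.

R ≈ 1.17 mm/hr; total ≈ 11 mm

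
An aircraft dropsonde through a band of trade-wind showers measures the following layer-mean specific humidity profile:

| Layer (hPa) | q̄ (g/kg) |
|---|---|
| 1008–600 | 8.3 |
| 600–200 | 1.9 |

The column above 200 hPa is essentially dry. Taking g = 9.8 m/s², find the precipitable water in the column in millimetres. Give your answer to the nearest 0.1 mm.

Precipitable water is the column-integrated vapour mass per unit area: PW = (1/g) Σ q̄ Δp, with q in kg/kg and Δp in Pa (1 kg/m² of water = 1 mm).
Layer 1008–600 hPa: Δp = 408 hPa = 40800 Pa, q̄ = 0.0083 kg/kg → 0.0083 × 40800 / 9.8 = 34.56 mm
Layer 600–200 hPa: Δp = 400 hPa = 40000 Pa, q̄ = 0.0019 kg/kg → 0.0019 × 40000 / 9.8 = 7.76 mm
PW = 34.56 + 7.76 = 42.32 ≈ 42.3 mm.

PW ≈ 42.3 mm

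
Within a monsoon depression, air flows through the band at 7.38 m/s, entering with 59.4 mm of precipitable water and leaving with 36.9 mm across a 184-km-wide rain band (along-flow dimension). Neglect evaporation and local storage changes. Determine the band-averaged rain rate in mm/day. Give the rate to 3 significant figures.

Column moisture flux per unit crosswind length is F = V × PW.
Inflow: F_in = 7.38 × 59.4 = 438.372 mm·m/s
Outflow: F_out = 7.38 × 36.9 = 272.322 mm·m/s
Steady-state rate R = (F_in − F_out)/L = (438.372 − 272.322) / 184000 m = 9.024e-04 mm/s.
R = 9.024e-04 × 3600 × 24 = 78.0 mm/day.

R ≈ 78.0 mm/day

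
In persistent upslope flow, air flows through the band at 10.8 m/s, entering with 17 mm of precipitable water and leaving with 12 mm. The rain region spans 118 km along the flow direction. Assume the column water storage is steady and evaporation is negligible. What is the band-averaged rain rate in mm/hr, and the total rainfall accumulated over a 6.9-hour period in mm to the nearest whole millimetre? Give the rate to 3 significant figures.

R ≈ 1.65 mm/hr; total ≈ 11 mm

Column moisture flux per unit crosswind length is F = V × PW.
Inflow: F_in = 10.8 × 17 = 183.6 mm·m/s
Outflow: F_out = 10.8 × 12 = 129.6 mm·m/s
Steady-state rate R = (F_in − F_out)/L = (183.6 − 129.6) / 118000 m = 4.576e-04 mm/s.
R = 4.576e-04 × 3600 = 1.65 mm/hr.
Over 6.9 h: total = 1.65 × 6.9 = 11.385 ≈ 11 mm.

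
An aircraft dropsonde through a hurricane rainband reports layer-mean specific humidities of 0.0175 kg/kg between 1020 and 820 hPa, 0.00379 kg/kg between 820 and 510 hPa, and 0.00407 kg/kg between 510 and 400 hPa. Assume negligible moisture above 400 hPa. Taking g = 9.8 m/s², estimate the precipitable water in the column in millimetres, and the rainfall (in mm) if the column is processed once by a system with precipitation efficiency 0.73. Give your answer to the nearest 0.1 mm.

PW ≈ 52.3 mm; rainfall ≈ 38.2 mm

Precipitable water is the column-integrated vapour mass per unit area: PW = (1/g) Σ q̄ Δp, with q in kg/kg and Δp in Pa (1 kg/m² of water = 1 mm).
Layer 1020–820 hPa: Δp = 200 hPa = 20000 Pa, q̄ = 0.0175 kg/kg → 0.0175 × 20000 / 9.8 = 35.71 mm
Layer 820–510 hPa: Δp = 310 hPa = 31000 Pa, q̄ = 0.00379 kg/kg → 0.00379 × 31000 / 9.8 = 11.99 mm
Layer 510–400 hPa: Δp = 110 hPa = 11000 Pa, q̄ = 0.00407 kg/kg → 0.00407 × 11000 / 9.8 = 4.57 mm
PW = 35.71 + 11.99 + 4.57 = 52.27 ≈ 52.3 mm.
Rainfall = ε × PW = 0.73 × 52.3 = 38.2 mm.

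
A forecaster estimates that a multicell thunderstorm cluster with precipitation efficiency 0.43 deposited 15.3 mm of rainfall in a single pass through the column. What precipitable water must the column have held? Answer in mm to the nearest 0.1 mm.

PW = rainfall / ε = 15.3 / 0.43 = 35.6 mm.

PW ≈ 35.6 mm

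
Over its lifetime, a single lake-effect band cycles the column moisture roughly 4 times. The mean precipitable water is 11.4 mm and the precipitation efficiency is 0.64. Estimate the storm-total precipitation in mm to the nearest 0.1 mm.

precipitation ≈ 29.2 mm

Each cycle deposits ε × PW = 0.64 × 11.4 = 7.296 mm.
Over 4 cycles: 4 × 7.296 = 29.2 mm.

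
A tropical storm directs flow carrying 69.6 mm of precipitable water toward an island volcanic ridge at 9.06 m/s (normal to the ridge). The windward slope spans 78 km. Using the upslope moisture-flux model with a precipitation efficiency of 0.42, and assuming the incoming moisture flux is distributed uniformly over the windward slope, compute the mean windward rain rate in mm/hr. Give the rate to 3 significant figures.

Incoming column moisture flux per unit ridge length: F = V × PW = 9.06 × 69.6 = 630.576 mm·m/s.
Spread over the 78 km slope with efficiency ε = 0.42: R = ε·F/W = 0.42 × 630.576 / 78000 m = 3.395e-03 mm/s.
R = 3.395e-03 × 3600 = 12.2 mm/hr.

R ≈ 12.2 mm/hr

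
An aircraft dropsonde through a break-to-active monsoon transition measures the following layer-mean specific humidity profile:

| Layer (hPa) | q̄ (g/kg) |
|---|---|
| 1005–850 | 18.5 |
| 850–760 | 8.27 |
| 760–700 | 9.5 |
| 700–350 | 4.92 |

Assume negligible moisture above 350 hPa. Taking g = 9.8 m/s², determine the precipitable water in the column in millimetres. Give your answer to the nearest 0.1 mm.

PW ≈ 60.2 mm

Precipitable water is the column-integrated vapour mass per unit area: PW = (1/g) Σ q̄ Δp, with q in kg/kg and Δp in Pa (1 kg/m² of water = 1 mm).
Layer 1005–850 hPa: Δp = 155 hPa = 15500 Pa, q̄ = 0.0185 kg/kg → 0.0185 × 15500 / 9.8 = 29.26 mm
Layer 850–760 hPa: Δp = 90 hPa = 9000 Pa, q̄ = 0.00827 kg/kg → 0.00827 × 9000 / 9.8 = 7.59 mm
Layer 760–700 hPa: Δp = 60 hPa = 6000 Pa, q̄ = 0.0095 kg/kg → 0.0095 × 6000 / 9.8 = 5.82 mm
Layer 700–350 hPa: Δp = 350 hPa = 35000 Pa, q̄ = 0.00492 kg/kg → 0.00492 × 35000 / 9.8 = 17.57 mm
PW = 29.26 + 7.59 + 5.82 + 17.57 = 60.24 ≈ 60.2 mm.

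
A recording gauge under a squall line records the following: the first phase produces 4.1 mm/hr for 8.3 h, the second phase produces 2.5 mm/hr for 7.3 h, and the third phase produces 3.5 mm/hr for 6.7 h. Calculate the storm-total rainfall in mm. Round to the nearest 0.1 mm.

Total = Σ Rᵢ Δtᵢ = 4.1 × 8.3 + 2.5 × 7.3 + 3.5 × 6.7
      = 34.03 + 18.25 + 23.45 = 75.7 mm.

total ≈ 75.7 mm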